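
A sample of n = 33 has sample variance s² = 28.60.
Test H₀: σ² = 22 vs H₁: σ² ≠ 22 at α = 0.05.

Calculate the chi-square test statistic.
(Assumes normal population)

df = n - 1 = 32
χ² = (n-1)s²/σ₀² = 32×28.60/22 = 41.6000
Critical values: χ²_{0.975,32} = 18.291, χ²_{0.025,32} = 49.480
Rejection region: χ² < 18.291 or χ² > 49.480
Decision: fail to reject H₀

Answer: χ² = 41.6000, fail to reject H₀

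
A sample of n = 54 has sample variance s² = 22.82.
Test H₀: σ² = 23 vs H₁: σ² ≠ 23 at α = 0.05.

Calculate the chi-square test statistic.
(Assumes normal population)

Answer: χ² = 52.5852, fail to reject H₀

Derivation:
df = n - 1 = 53
χ² = (n-1)s²/σ₀² = 53×22.82/23 = 52.5852
Critical values: χ²_{0.975,53} = 34.776, χ²_{0.025,53} = 75.002
Rejection region: χ² < 34.776 or χ² > 75.002
Decision: fail to reject H₀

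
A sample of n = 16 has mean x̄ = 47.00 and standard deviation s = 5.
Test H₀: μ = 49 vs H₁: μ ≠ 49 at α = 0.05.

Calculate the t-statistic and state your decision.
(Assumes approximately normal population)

df = n - 1 = 15
SE = s/√n = 5/√16 = 1.2500
t = (x̄ - μ₀)/SE = (47.00 - 49)/1.2500 = -1.6000
Critical value: t_{0.025,15} = ±2.131
p-value ≈ 0.1304
Decision: fail to reject H₀

Answer: t = -1.6000, fail to reject H₀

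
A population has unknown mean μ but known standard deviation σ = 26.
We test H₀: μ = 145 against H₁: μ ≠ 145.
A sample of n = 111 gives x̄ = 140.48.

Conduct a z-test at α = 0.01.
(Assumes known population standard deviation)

Answer: z = -1.8316, fail to reject H₀

Derivation:
Standard error: SE = σ/√n = 26/√111 = 2.4678
z-statistic: z = (x̄ - μ₀)/SE = (140.48 - 145)/2.4678 = -1.8316
Critical value: ±2.576
p-value = 0.0670
Decision: fail to reject H₀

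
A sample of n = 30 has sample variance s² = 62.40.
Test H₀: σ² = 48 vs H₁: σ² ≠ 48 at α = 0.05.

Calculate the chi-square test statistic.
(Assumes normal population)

df = n - 1 = 29
χ² = (n-1)s²/σ₀² = 29×62.40/48 = 37.7000
Critical values: χ²_{0.975,29} = 16.047, χ²_{0.025,29} = 45.722
Rejection region: χ² < 16.047 or χ² > 45.722
Decision: fail to reject H₀

Answer: χ² = 37.7000, fail to reject H₀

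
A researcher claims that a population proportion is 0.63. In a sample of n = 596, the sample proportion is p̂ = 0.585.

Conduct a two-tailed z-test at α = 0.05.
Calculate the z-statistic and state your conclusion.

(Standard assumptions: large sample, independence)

H₀: p = 0.63, H₁: p ≠ 0.63
Standard error: SE = √(p₀(1-p₀)/n) = √(0.63×0.37/596) = 0.019776
z-statistic: z = (p̂ - p₀)/SE = (0.585 - 0.63)/0.019776 = -2.2755
Critical value: z_0.025 = ±1.960
p-value = 0.0229
Decision: reject H₀ at α = 0.05

Answer: z = -2.2755, reject H₀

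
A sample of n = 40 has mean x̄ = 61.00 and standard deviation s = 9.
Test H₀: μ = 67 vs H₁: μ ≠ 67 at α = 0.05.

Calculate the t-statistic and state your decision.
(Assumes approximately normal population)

df = n - 1 = 39
SE = s/√n = 9/√40 = 1.4230
t = (x̄ - μ₀)/SE = (61.00 - 67)/1.4230 = -4.2164
Critical value: t_{0.025,39} = ±2.023
p-value ≈ 0.0001
Decision: reject H₀

Answer: t = -4.2164, reject H₀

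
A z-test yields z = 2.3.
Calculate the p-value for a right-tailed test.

For z = 2.3:
p = P(Z > 2.3) = 1 - Φ(2.3) = 0.0107

Answer: p-value ≈ 0.0107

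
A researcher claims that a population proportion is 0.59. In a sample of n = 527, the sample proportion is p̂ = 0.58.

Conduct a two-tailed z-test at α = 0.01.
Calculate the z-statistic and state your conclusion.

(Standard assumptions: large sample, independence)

H₀: p = 0.59, H₁: p ≠ 0.59
Standard error: SE = √(p₀(1-p₀)/n) = √(0.59×0.41/527) = 0.021425
z-statistic: z = (p̂ - p₀)/SE = (0.58 - 0.59)/0.021425 = -0.4667
Critical value: z_0.005 = ±2.576
p-value = 0.6407
Decision: fail to reject H₀ at α = 0.01

Answer: z = -0.4667, fail to reject H₀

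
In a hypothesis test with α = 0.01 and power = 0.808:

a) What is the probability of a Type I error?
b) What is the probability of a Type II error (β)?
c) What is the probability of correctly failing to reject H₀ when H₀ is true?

a) Type I error probability = α = 0.01
b) Power = P(reject H₀ | H₁ true) = 1 - β = 0.808, so Type II error probability = β = 1 - Power = 0.192
c) P(fail to reject H₀ | H₀ true) = 1 - α = 0.99

Answer: a) 0.01, b) 0.192, c) 0.99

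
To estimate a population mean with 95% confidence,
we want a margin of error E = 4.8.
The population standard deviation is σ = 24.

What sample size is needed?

Answer: n = 97

Derivation:
z_0.025 = 1.960
n = (z×σ/E)² = (1.960×24/4.8)²
n = 96.0400
Round up: n = 97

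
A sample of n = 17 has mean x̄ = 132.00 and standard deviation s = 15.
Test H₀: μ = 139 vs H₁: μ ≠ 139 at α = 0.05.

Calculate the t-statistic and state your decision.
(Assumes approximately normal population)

Answer: t = -1.9241, fail to reject H₀

Derivation:
df = n - 1 = 16
SE = s/√n = 15/√17 = 3.6380
t = (x̄ - μ₀)/SE = (132.00 - 139)/3.6380 = -1.9241
Critical value: t_{0.025,16} = ±2.120
p-value ≈ 0.0723
Decision: fail to reject H₀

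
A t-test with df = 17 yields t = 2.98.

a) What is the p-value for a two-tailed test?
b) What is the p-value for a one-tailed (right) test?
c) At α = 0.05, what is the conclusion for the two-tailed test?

Answer: a) 0.0084, b) 0.0042, c) reject H₀

Derivation:
Using t-distribution with df = 17:
a) Two-tailed: p = 2×P(T > 2.98) = 0.0084
b) One-tailed: p = P(T > 2.98) = 0.0042
c) 0.0084 < 0.05, reject H₀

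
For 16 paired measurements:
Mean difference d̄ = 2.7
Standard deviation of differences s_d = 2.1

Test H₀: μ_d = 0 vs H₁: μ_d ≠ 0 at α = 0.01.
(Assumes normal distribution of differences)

Answer: t = 5.1429, reject H₀

Derivation:
df = n - 1 = 15
SE = s_d/√n = 2.1/√16 = 0.5250
t = d̄/SE = 2.7/0.5250 = 5.1429
Critical value: t_{0.005,15} = ±2.947
p-value ≈ 0.0001
Decision: reject H₀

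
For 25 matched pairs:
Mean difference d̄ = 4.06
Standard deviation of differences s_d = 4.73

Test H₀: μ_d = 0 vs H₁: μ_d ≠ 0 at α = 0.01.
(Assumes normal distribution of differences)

Answer: t = 4.2918, reject H₀

Derivation:
df = n - 1 = 24
SE = s_d/√n = 4.73/√25 = 0.9460
t = d̄/SE = 4.06/0.9460 = 4.2918
Critical value: t_{0.005,24} = ±2.797
p-value ≈ 0.0003
Decision: reject H₀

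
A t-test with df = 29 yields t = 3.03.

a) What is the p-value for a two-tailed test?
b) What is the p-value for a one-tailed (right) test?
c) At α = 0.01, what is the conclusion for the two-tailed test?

Using t-distribution with df = 29:
a) Two-tailed: p = 2×P(T > 3.03) = 0.0051
b) One-tailed: p = P(T > 3.03) = 0.0026
c) 0.0051 < 0.01, reject H₀

Answer: a) 0.0051, b) 0.0026, c) reject H₀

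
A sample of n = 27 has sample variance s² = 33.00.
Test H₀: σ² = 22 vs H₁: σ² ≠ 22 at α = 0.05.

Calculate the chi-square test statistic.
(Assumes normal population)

Answer: χ² = 39.0000, fail to reject H₀

Derivation:
df = n - 1 = 26
χ² = (n-1)s²/σ₀² = 26×33.00/22 = 39.0000
Critical values: χ²_{0.975,26} = 13.844, χ²_{0.025,26} = 41.923
Rejection region: χ² < 13.844 or χ² > 41.923
Decision: fail to reject H₀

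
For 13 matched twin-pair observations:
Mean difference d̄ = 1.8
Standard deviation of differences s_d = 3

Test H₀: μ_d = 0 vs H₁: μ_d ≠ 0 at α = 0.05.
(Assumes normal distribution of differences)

Answer: t = 2.1632, fail to reject H₀

Derivation:
df = n - 1 = 12
SE = s_d/√n = 3/√13 = 0.8321
t = d̄/SE = 1.8/0.8321 = 2.1632
Critical value: t_{0.025,12} = ±2.179
p-value ≈ 0.0514
Decision: fail to reject H₀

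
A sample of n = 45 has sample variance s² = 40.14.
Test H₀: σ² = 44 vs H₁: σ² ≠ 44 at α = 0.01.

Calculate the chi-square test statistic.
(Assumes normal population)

df = n - 1 = 44
χ² = (n-1)s²/σ₀² = 44×40.14/44 = 40.1400
Critical values: χ²_{0.995,44} = 23.584, χ²_{0.005,44} = 71.893
Rejection region: χ² < 23.584 or χ² > 71.893
Decision: fail to reject H₀

Answer: χ² = 40.1400, fail to reject H₀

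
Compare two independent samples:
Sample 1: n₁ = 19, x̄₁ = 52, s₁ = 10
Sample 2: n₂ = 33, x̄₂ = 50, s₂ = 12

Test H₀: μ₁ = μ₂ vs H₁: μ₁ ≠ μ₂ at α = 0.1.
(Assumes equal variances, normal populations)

Answer: t = 0.6135, fail to reject H₀

Derivation:
Pooled variance: s²_p = [18×10² + 32×12²]/(50) = 128.1600
s_p = 11.3208
SE = s_p×√(1/n₁ + 1/n₂) = 11.3208×√(1/19 + 1/33) = 3.2602
t = (x̄₁ - x̄₂)/SE = (52 - 50)/3.2602 = 0.6135
df = 50, t-critical = ±1.676
Decision: fail to reject H₀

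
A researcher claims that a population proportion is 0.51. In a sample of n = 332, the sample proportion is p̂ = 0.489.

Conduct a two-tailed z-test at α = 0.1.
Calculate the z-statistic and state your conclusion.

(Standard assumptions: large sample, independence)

H₀: p = 0.51, H₁: p ≠ 0.51
Standard error: SE = √(p₀(1-p₀)/n) = √(0.51×0.49/332) = 0.027436
z-statistic: z = (p̂ - p₀)/SE = (0.489 - 0.51)/0.027436 = -0.7654
Critical value: z_0.05 = ±1.645
p-value = 0.4440
Decision: fail to reject H₀ at α = 0.1

Answer: z = -0.7654, fail to reject H₀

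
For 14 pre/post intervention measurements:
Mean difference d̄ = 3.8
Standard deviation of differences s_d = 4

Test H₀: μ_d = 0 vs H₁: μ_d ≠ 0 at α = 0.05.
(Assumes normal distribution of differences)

df = n - 1 = 13
SE = s_d/√n = 4/√14 = 1.0690
t = d̄/SE = 3.8/1.0690 = 3.5547
Critical value: t_{0.025,13} = ±2.160
p-value ≈ 0.0035
Decision: reject H₀

Answer: t = 3.5547, reject H₀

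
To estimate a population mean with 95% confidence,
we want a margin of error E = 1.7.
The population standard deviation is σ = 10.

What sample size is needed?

Answer: n = 133

Derivation:
z_0.025 = 1.960
n = (z×σ/E)² = (1.960×10/1.7)²
n = 132.9273
Round up: n = 133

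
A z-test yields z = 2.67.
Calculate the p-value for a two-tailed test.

Answer: p-value ≈ 0.0076

Derivation:
For z = 2.67:
p = 2×P(Z > |2.67|) = 2×(1 - Φ(2.67)) = 0.0076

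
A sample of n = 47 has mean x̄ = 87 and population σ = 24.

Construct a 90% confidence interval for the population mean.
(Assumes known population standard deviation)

Answer: (81.2412, 92.7588)

Derivation:
Confidence level: 90%, α = 0.1
z_0.05 = 1.645
SE = σ/√n = 24/√47 = 3.5008
Margin of error = 1.645 × 3.5008 = 5.7588
CI: x̄ ± margin = 87 ± 5.7588
CI: (81.2412, 92.7588)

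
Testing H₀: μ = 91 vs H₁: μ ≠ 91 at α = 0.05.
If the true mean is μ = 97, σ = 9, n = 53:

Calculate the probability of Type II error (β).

SE = σ/√n = 9/√53 = 1.2362
Critical values: μ₀ ± z_0.025×SE = 91 ± 1.960×1.2362
Acceptance region: (88.5770, 93.4230)
Under H₁ (μ = 97): z_high = (93.4230 - 97)/1.2362 = -2.8935, z_low = (88.5770 - 97)/1.2362 = -6.8136
β = P(not reject | H₁) = Φ(-2.8935) - Φ(-6.8136) ≈ 0.0019

Answer: β ≈ 0.0019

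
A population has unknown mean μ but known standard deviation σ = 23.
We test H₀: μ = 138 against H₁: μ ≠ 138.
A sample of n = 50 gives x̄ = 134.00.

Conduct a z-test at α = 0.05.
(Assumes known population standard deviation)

Standard error: SE = σ/√n = 23/√50 = 3.2527
z-statistic: z = (x̄ - μ₀)/SE = (134.00 - 138)/3.2527 = -1.2297
Critical value: ±1.960
p-value = 0.2188
Decision: fail to reject H₀

Answer: z = -1.2297, fail to reject H₀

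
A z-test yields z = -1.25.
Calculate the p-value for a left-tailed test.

Answer: p-value ≈ 0.1056

Derivation:
For z = -1.25:
p = P(Z < -1.25) = Φ(-1.25) = 0.1056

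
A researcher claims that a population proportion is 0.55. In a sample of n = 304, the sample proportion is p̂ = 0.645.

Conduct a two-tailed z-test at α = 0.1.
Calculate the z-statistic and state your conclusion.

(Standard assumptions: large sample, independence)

H₀: p = 0.55, H₁: p ≠ 0.55
Standard error: SE = √(p₀(1-p₀)/n) = √(0.55×0.45/304) = 0.028533
z-statistic: z = (p̂ - p₀)/SE = (0.645 - 0.55)/0.028533 = 3.3295
Critical value: z_0.05 = ±1.645
p-value = 0.0009
Decision: reject H₀ at α = 0.1

Answer: z = 3.3295, reject H₀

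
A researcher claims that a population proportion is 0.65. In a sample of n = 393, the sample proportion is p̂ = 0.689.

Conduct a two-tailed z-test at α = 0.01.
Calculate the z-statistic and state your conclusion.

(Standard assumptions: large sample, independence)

H₀: p = 0.65, H₁: p ≠ 0.65
Standard error: SE = √(p₀(1-p₀)/n) = √(0.65×0.35/393) = 0.024060
z-statistic: z = (p̂ - p₀)/SE = (0.689 - 0.65)/0.024060 = 1.6209
Critical value: z_0.005 = ±2.576
p-value = 0.1050
Decision: fail to reject H₀ at α = 0.01

Answer: z = 1.6209, fail to reject H₀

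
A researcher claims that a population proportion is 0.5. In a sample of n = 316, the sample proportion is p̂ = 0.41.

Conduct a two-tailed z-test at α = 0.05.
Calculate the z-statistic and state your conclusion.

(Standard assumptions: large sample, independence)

H₀: p = 0.5, H₁: p ≠ 0.5
Standard error: SE = √(p₀(1-p₀)/n) = √(0.5×0.5/316) = 0.028127
z-statistic: z = (p̂ - p₀)/SE = (0.41 - 0.5)/0.028127 = -3.1998
Critical value: z_0.025 = ±1.960
p-value = 0.0014
Decision: reject H₀ at α = 0.05

Answer: z = -3.1998, reject H₀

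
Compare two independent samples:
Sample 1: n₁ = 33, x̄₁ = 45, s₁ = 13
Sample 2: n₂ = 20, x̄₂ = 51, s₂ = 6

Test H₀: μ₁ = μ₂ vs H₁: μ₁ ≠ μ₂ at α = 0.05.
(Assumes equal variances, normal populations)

Answer: t = -1.9372, fail to reject H₀

Derivation:
Pooled variance: s²_p = [32×13² + 19×6²]/(51) = 119.4510
s_p = 10.9294
SE = s_p×√(1/n₁ + 1/n₂) = 10.9294×√(1/33 + 1/20) = 3.0972
t = (x̄₁ - x̄₂)/SE = (45 - 51)/3.0972 = -1.9372
df = 51, t-critical = ±2.008
Decision: fail to reject H₀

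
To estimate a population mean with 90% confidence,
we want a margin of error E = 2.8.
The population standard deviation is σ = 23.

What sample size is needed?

z_0.05 = 1.645
n = (z×σ/E)² = (1.645×23/2.8)²
n = 182.5877
Round up: n = 183

Answer: n = 183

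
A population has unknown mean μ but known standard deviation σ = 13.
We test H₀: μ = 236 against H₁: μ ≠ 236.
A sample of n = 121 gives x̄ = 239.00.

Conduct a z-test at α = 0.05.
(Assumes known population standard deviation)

Answer: z = 2.5385, reject H₀

Derivation:
Standard error: SE = σ/√n = 13/√121 = 1.1818
z-statistic: z = (x̄ - μ₀)/SE = (239.00 - 236)/1.1818 = 2.5385
Critical value: ±1.960
p-value = 0.0111
Decision: reject H₀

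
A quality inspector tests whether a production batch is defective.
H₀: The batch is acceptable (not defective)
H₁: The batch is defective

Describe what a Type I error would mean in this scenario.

Type I error (α): Rejecting H₀ when H₀ is true
Type II error (β): Failing to reject H₀ when H₁ is true

Answer: Rejecting an acceptable batch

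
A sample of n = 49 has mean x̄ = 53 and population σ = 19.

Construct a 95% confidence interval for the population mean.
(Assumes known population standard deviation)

Answer: (47.6800, 58.3200)

Derivation:
Confidence level: 95%, α = 0.05
z_0.025 = 1.960
SE = σ/√n = 19/√49 = 2.7143
Margin of error = 1.960 × 2.7143 = 5.3200
CI: x̄ ± margin = 53 ± 5.3200
CI: (47.6800, 58.3200)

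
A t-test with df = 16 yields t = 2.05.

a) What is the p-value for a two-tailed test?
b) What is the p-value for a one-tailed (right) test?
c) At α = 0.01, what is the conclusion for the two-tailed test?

Using t-distribution with df = 16:
a) Two-tailed: p = 2×P(T > 2.05) = 0.0571
b) One-tailed: p = P(T > 2.05) = 0.0286
c) 0.0571 ≥ 0.01, fail to reject H₀

Answer: a) 0.0571, b) 0.0286, c) fail to reject H₀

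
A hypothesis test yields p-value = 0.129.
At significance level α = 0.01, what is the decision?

Answer: fail to reject H₀

Derivation:
Compare p-value to α:
0.129 ≥ 0.01
Decision: fail to reject H₀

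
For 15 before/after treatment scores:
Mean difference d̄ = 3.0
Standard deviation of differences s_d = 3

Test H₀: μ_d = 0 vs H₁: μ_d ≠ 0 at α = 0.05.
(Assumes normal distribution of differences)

Answer: t = 3.8730, reject H₀

Derivation:
df = n - 1 = 14
SE = s_d/√n = 3/√15 = 0.7746
t = d̄/SE = 3.0/0.7746 = 3.8730
Critical value: t_{0.025,14} = ±2.145
p-value ≈ 0.0017
Decision: reject H₀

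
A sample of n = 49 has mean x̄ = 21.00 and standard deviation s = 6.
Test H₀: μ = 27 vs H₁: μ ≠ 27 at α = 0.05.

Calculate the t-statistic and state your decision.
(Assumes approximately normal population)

df = n - 1 = 48
SE = s/√n = 6/√49 = 0.8571
t = (x̄ - μ₀)/SE = (21.00 - 27)/0.8571 = -7.0004
Critical value: t_{0.025,48} = ±2.011
p-value < 0.0001
Decision: reject H₀

Answer: t = -7.0004, reject H₀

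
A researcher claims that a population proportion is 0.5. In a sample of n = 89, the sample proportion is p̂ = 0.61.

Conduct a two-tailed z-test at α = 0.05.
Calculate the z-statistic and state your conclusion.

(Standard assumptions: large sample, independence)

Answer: z = 2.0755, reject H₀

Derivation:
H₀: p = 0.5, H₁: p ≠ 0.5
Standard error: SE = √(p₀(1-p₀)/n) = √(0.5×0.5/89) = 0.053000
z-statistic: z = (p̂ - p₀)/SE = (0.61 - 0.5)/0.053000 = 2.0755
Critical value: z_0.025 = ±1.960
p-value = 0.0379
Decision: reject H₀ at α = 0.05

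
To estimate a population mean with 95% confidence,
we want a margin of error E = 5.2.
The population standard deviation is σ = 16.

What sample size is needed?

Answer: n = 37

Derivation:
z_0.025 = 1.960
n = (z×σ/E)² = (1.960×16/5.2)²
n = 36.3702
Round up: n = 37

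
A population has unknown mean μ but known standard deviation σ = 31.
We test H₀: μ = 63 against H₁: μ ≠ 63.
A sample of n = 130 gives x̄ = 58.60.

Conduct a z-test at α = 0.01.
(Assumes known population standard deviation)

Standard error: SE = σ/√n = 31/√130 = 2.7189
z-statistic: z = (x̄ - μ₀)/SE = (58.60 - 63)/2.7189 = -1.6183
Critical value: ±2.576
p-value = 0.1056
Decision: fail to reject H₀

Answer: z = -1.6183, fail to reject H₀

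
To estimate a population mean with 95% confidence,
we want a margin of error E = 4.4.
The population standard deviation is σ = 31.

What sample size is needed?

Answer: n = 191

Derivation:
z_0.025 = 1.960
n = (z×σ/E)² = (1.960×31/4.4)²
n = 190.6910
Round up: n = 191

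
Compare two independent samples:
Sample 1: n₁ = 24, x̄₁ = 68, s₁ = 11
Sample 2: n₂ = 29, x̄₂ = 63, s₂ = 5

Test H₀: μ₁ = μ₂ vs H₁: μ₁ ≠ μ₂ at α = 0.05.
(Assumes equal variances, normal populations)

Pooled variance: s²_p = [23×11² + 28×5²]/(51) = 68.2941
s_p = 8.2640
SE = s_p×√(1/n₁ + 1/n₂) = 8.2640×√(1/24 + 1/29) = 2.2805
t = (x̄₁ - x̄₂)/SE = (68 - 63)/2.2805 = 2.1925
df = 51, t-critical = ±2.008
Decision: reject H₀

Answer: t = 2.1925, reject H₀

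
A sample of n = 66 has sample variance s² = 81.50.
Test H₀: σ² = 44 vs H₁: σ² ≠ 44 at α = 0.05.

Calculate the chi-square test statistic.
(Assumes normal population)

Answer: χ² = 120.3977, reject H₀

Derivation:
df = n - 1 = 65
χ² = (n-1)s²/σ₀² = 65×81.50/44 = 120.3977
Critical values: χ²_{0.975,65} = 44.603, χ²_{0.025,65} = 89.177
Rejection region: χ² < 44.603 or χ² > 89.177
Decision: reject H₀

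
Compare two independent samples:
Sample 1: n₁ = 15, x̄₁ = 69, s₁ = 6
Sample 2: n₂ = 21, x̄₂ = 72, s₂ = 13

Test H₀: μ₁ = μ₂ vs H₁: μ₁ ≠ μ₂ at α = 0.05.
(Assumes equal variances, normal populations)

Pooled variance: s²_p = [14×6² + 20×13²]/(34) = 114.2353
s_p = 10.6881
SE = s_p×√(1/n₁ + 1/n₂) = 10.6881×√(1/15 + 1/21) = 3.6132
t = (x̄₁ - x̄₂)/SE = (69 - 72)/3.6132 = -0.8303
df = 34, t-critical = ±2.032
Decision: fail to reject H₀

Answer: t = -0.8303, fail to reject H₀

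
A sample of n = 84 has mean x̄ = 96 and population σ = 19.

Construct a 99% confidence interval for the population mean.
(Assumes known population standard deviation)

Confidence level: 99%, α = 0.01
z_0.005 = 2.576
SE = σ/√n = 19/√84 = 2.0731
Margin of error = 2.576 × 2.0731 = 5.3403
CI: x̄ ± margin = 96 ± 5.3403
CI: (90.6597, 101.3403)

Answer: (90.6597, 101.3403)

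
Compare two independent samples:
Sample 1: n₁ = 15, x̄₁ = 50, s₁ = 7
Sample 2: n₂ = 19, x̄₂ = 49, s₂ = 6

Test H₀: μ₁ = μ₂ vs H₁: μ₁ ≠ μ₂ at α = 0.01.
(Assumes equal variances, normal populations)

Answer: t = 0.4484, fail to reject H₀

Derivation:
Pooled variance: s²_p = [14×7² + 18×6²]/(32) = 41.6875
s_p = 6.4566
SE = s_p×√(1/n₁ + 1/n₂) = 6.4566×√(1/15 + 1/19) = 2.2301
t = (x̄₁ - x̄₂)/SE = (50 - 49)/2.2301 = 0.4484
df = 32, t-critical = ±2.738
Decision: fail to reject H₀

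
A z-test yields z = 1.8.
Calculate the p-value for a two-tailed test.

Answer: p-value ≈ 0.0719

Derivation:
For z = 1.8:
p = 2×P(Z > |1.8|) = 2×(1 - Φ(1.8)) = 0.0719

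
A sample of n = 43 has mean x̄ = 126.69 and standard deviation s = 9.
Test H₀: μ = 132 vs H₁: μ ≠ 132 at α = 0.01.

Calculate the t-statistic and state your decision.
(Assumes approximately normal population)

df = n - 1 = 42
SE = s/√n = 9/√43 = 1.3725
t = (x̄ - μ₀)/SE = (126.69 - 132)/1.3725 = -3.8689
Critical value: t_{0.005,42} = ±2.698
p-value ≈ 0.0004
Decision: reject H₀

Answer: t = -3.8689, reject H₀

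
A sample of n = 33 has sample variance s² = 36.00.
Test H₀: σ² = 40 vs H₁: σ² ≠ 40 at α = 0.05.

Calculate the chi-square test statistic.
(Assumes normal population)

df = n - 1 = 32
χ² = (n-1)s²/σ₀² = 32×36.00/40 = 28.8000
Critical values: χ²_{0.975,32} = 18.291, χ²_{0.025,32} = 49.480
Rejection region: χ² < 18.291 or χ² > 49.480
Decision: fail to reject H₀

Answer: χ² = 28.8000, fail to reject H₀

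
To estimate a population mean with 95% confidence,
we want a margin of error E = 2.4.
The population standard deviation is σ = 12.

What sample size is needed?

Answer: n = 97

Derivation:
z_0.025 = 1.960
n = (z×σ/E)² = (1.960×12/2.4)²
n = 96.0400
Round up: n = 97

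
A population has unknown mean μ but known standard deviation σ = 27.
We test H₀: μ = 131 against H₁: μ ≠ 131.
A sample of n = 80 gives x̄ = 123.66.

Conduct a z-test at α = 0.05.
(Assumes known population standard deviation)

Standard error: SE = σ/√n = 27/√80 = 3.0187
z-statistic: z = (x̄ - μ₀)/SE = (123.66 - 131)/3.0187 = -2.4315
Critical value: ±1.960
p-value = 0.0150
Decision: reject H₀

Answer: z = -2.4315, reject H₀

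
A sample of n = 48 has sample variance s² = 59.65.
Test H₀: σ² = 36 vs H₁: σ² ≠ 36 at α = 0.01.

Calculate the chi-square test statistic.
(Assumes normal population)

df = n - 1 = 47
χ² = (n-1)s²/σ₀² = 47×59.65/36 = 77.8764
Critical values: χ²_{0.995,47} = 25.775, χ²_{0.005,47} = 75.704
Rejection region: χ² < 25.775 or χ² > 75.704
Decision: reject H₀

Answer: χ² = 77.8764, reject H₀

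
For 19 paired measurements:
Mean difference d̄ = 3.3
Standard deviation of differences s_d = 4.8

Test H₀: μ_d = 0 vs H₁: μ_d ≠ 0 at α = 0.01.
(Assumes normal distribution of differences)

Answer: t = 2.9967, reject H₀

Derivation:
df = n - 1 = 18
SE = s_d/√n = 4.8/√19 = 1.1012
t = d̄/SE = 3.3/1.1012 = 2.9967
Critical value: t_{0.005,18} = ±2.878
p-value ≈ 0.0077
Decision: reject H₀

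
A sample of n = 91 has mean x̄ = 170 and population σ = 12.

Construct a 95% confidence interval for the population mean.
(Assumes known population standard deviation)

Confidence level: 95%, α = 0.05
z_0.025 = 1.960
SE = σ/√n = 12/√91 = 1.2579
Margin of error = 1.960 × 1.2579 = 2.4655
CI: x̄ ± margin = 170 ± 2.4655
CI: (167.5345, 172.4655)

Answer: (167.5345, 172.4655)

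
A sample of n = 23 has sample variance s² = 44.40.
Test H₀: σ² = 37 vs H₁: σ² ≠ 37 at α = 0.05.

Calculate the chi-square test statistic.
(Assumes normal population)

df = n - 1 = 22
χ² = (n-1)s²/σ₀² = 22×44.40/37 = 26.4000
Critical values: χ²_{0.975,22} = 10.982, χ²_{0.025,22} = 36.781
Rejection region: χ² < 10.982 or χ² > 36.781
Decision: fail to reject H₀

Answer: χ² = 26.4000, fail to reject H₀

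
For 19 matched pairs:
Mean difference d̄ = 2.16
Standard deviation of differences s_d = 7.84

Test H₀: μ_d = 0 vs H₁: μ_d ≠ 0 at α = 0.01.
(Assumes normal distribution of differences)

df = n - 1 = 18
SE = s_d/√n = 7.84/√19 = 1.7986
t = d̄/SE = 2.16/1.7986 = 1.2009
Critical value: t_{0.005,18} = ±2.878
p-value ≈ 0.2454
Decision: fail to reject H₀

Answer: t = 1.2009, fail to reject H₀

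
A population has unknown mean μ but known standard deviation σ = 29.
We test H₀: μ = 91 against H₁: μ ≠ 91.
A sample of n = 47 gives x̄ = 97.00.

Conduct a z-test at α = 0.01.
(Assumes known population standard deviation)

Answer: z = 1.4184, fail to reject H₀

Derivation:
Standard error: SE = σ/√n = 29/√47 = 4.2301
z-statistic: z = (x̄ - μ₀)/SE = (97.00 - 91)/4.2301 = 1.4184
Critical value: ±2.576
p-value = 0.1561
Decision: fail to reject H₀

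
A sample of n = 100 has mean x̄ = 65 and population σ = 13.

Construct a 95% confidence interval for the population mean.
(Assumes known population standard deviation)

Answer: (62.4520, 67.5480)

Derivation:
Confidence level: 95%, α = 0.05
z_0.025 = 1.960
SE = σ/√n = 13/√100 = 1.3000
Margin of error = 1.960 × 1.3000 = 2.5480
CI: x̄ ± margin = 65 ± 2.5480
CI: (62.4520, 67.5480)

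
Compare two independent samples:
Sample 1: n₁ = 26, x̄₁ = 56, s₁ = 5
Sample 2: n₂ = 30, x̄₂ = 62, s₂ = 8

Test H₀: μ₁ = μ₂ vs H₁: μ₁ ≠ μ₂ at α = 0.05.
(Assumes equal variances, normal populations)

Answer: t = -3.3036, reject H₀

Derivation:
Pooled variance: s²_p = [25×5² + 29×8²]/(54) = 45.9444
s_p = 6.7782
SE = s_p×√(1/n₁ + 1/n₂) = 6.7782×√(1/26 + 1/30) = 1.8162
t = (x̄₁ - x̄₂)/SE = (56 - 62)/1.8162 = -3.3036
df = 54, t-critical = ±2.005
Decision: reject H₀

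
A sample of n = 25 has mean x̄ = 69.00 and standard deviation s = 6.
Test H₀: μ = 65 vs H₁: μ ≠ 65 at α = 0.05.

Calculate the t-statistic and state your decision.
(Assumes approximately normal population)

df = n - 1 = 24
SE = s/√n = 6/√25 = 1.2000
t = (x̄ - μ₀)/SE = (69.00 - 65)/1.2000 = 3.3333
Critical value: t_{0.025,24} = ±2.064
p-value ≈ 0.0028
Decision: reject H₀

Answer: t = 3.3333, reject H₀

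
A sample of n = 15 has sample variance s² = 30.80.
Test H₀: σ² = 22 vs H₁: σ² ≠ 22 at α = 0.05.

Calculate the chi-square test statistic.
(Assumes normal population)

df = n - 1 = 14
χ² = (n-1)s²/σ₀² = 14×30.80/22 = 19.6000
Critical values: χ²_{0.975,14} = 5.629, χ²_{0.025,14} = 26.119
Rejection region: χ² < 5.629 or χ² > 26.119
Decision: fail to reject H₀

Answer: χ² = 19.6000, fail to reject H₀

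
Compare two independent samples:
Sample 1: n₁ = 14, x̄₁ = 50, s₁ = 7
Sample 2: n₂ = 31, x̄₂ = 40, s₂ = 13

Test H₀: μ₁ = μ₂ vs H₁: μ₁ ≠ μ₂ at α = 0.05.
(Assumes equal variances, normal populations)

Answer: t = 2.6957, reject H₀

Derivation:
Pooled variance: s²_p = [13×7² + 30×13²]/(43) = 132.7209
s_p = 11.5205
SE = s_p×√(1/n₁ + 1/n₂) = 11.5205×√(1/14 + 1/31) = 3.7096
t = (x̄₁ - x̄₂)/SE = (50 - 40)/3.7096 = 2.6957
df = 43, t-critical = ±2.017
Decision: reject H₀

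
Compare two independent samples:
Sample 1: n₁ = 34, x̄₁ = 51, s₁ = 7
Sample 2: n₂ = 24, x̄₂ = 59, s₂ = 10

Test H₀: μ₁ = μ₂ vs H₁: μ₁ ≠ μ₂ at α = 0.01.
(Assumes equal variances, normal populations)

Answer: t = -3.5879, reject H₀

Derivation:
Pooled variance: s²_p = [33×7² + 23×10²]/(56) = 69.9464
s_p = 8.3634
SE = s_p×√(1/n₁ + 1/n₂) = 8.3634×√(1/34 + 1/24) = 2.2297
t = (x̄₁ - x̄₂)/SE = (51 - 59)/2.2297 = -3.5879
df = 56, t-critical = ±2.667
Decision: reject H₀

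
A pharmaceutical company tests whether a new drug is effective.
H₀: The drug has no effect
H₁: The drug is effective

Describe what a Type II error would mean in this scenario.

Answer: Failing to detect the drug's effect when it actually works

Derivation:
Type I error: rejecting H₀ when it is actually true (false positive).
Type II error: failing to reject H₀ when H₁ is actually true (false negative).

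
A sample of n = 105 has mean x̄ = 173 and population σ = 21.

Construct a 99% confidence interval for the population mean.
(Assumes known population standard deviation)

Answer: (167.7207, 178.2793)

Derivation:
Confidence level: 99%, α = 0.01
z_0.005 = 2.576
SE = σ/√n = 21/√105 = 2.0494
Margin of error = 2.576 × 2.0494 = 5.2793
CI: x̄ ± margin = 173 ± 5.2793
CI: (167.7207, 178.2793)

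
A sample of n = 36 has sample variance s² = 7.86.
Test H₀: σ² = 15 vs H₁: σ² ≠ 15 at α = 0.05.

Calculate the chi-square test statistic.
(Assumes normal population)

df = n - 1 = 35
χ² = (n-1)s²/σ₀² = 35×7.86/15 = 18.3400
Critical values: χ²_{0.975,35} = 20.569, χ²_{0.025,35} = 53.203
Rejection region: χ² < 20.569 or χ² > 53.203
Decision: reject H₀

Answer: χ² = 18.3400, reject H₀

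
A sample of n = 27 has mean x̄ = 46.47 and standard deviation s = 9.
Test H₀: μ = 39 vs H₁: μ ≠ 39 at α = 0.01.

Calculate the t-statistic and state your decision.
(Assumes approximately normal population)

Answer: t = 4.3127, reject H₀

Derivation:
df = n - 1 = 26
SE = s/√n = 9/√27 = 1.7321
t = (x̄ - μ₀)/SE = (46.47 - 39)/1.7321 = 4.3127
Critical value: t_{0.005,26} = ±2.779
p-value ≈ 0.0002
Decision: reject H₀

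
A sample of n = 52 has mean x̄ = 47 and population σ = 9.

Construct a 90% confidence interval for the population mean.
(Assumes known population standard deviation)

Answer: (44.9469, 49.0531)

Derivation:
Confidence level: 90%, α = 0.1
z_0.05 = 1.645
SE = σ/√n = 9/√52 = 1.2481
Margin of error = 1.645 × 1.2481 = 2.0531
CI: x̄ ± margin = 47 ± 2.0531
CI: (44.9469, 49.0531)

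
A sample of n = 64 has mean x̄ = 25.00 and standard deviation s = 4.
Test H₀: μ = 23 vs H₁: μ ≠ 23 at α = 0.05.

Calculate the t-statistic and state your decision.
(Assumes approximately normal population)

Answer: t = 4.0000, reject H₀

Derivation:
df = n - 1 = 63
SE = s/√n = 4/√64 = 0.5000
t = (x̄ - μ₀)/SE = (25.00 - 23)/0.5000 = 4.0000
Critical value: t_{0.025,63} = ±1.998
p-value ≈ 0.0002
Decision: reject H₀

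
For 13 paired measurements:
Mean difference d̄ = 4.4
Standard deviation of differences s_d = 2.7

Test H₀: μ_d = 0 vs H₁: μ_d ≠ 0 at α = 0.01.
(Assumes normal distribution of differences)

df = n - 1 = 12
SE = s_d/√n = 2.7/√13 = 0.7488
t = d̄/SE = 4.4/0.7488 = 5.8761
Critical value: t_{0.005,12} = ±3.055
p-value ≈ 0.0001
Decision: reject H₀

Answer: t = 5.8761, reject H₀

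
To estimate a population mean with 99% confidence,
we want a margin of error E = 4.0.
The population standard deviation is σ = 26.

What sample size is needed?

Answer: n = 281

Derivation:
z_0.005 = 2.576
n = (z×σ/E)² = (2.576×26/4.0)²
n = 280.3615
Round up: n = 281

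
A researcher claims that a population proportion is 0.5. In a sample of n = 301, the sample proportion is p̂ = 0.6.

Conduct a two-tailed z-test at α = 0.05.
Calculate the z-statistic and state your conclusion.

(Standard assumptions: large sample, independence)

H₀: p = 0.5, H₁: p ≠ 0.5
Standard error: SE = √(p₀(1-p₀)/n) = √(0.5×0.5/301) = 0.028820
z-statistic: z = (p̂ - p₀)/SE = (0.6 - 0.5)/0.028820 = 3.4698
Critical value: z_0.025 = ±1.960
p-value = 0.0005
Decision: reject H₀ at α = 0.05

Answer: z = 3.4698, reject H₀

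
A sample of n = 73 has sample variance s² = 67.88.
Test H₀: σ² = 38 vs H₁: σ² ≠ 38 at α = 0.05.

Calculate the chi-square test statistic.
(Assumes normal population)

Answer: χ² = 128.6147, reject H₀

Derivation:
df = n - 1 = 72
χ² = (n-1)s²/σ₀² = 72×67.88/38 = 128.6147
Critical values: χ²_{0.975,72} = 50.428, χ²_{0.025,72} = 97.353
Rejection region: χ² < 50.428 or χ² > 97.353
Decision: reject H₀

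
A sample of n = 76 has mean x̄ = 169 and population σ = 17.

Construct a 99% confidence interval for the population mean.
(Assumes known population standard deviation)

Confidence level: 99%, α = 0.01
z_0.005 = 2.576
SE = σ/√n = 17/√76 = 1.9500
Margin of error = 2.576 × 1.9500 = 5.0232
CI: x̄ ± margin = 169 ± 5.0232
CI: (163.9768, 174.0232)

Answer: (163.9768, 174.0232)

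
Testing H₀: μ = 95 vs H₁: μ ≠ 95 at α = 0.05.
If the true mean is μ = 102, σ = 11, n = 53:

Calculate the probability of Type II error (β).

Answer: β ≈ 0.0038

Derivation:
SE = σ/√n = 11/√53 = 1.5110
Critical values: μ₀ ± z_0.025×SE = 95 ± 1.960×1.5110
Acceptance region: (92.0384, 97.9616)
Under H₁ (μ = 102): z_high = (97.9616 - 102)/1.5110 = -2.6727, z_low = (92.0384 - 102)/1.5110 = -6.5927
β = P(not reject | H₁) = Φ(-2.6727) - Φ(-6.5927) ≈ 0.0038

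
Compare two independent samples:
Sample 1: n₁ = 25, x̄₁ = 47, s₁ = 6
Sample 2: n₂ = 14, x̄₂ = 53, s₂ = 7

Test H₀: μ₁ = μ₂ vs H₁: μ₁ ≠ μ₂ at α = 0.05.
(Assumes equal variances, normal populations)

Pooled variance: s²_p = [24×6² + 13×7²]/(37) = 40.5676
s_p = 6.3693
SE = s_p×√(1/n₁ + 1/n₂) = 6.3693×√(1/25 + 1/14) = 2.1261
t = (x̄₁ - x̄₂)/SE = (47 - 53)/2.1261 = -2.8221
df = 37, t-critical = ±2.026
Decision: reject H₀

Answer: t = -2.8221, reject H₀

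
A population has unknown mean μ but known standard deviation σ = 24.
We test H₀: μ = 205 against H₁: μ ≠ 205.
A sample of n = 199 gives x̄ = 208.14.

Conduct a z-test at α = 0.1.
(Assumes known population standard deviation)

Answer: z = 1.8456, reject H₀

Derivation:
Standard error: SE = σ/√n = 24/√199 = 1.7013
z-statistic: z = (x̄ - μ₀)/SE = (208.14 - 205)/1.7013 = 1.8456
Critical value: ±1.645
p-value = 0.0650
Decision: reject H₀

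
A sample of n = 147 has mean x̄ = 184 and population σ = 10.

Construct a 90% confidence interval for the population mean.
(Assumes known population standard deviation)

Answer: (182.6432, 185.3568)

Derivation:
Confidence level: 90%, α = 0.1
z_0.05 = 1.645
SE = σ/√n = 10/√147 = 0.8248
Margin of error = 1.645 × 0.8248 = 1.3568
CI: x̄ ± margin = 184 ± 1.3568
CI: (182.6432, 185.3568)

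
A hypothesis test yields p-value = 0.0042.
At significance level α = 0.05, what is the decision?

Answer: reject H₀

Derivation:
Compare p-value to α:
0.0042 < 0.05
Decision: reject H₀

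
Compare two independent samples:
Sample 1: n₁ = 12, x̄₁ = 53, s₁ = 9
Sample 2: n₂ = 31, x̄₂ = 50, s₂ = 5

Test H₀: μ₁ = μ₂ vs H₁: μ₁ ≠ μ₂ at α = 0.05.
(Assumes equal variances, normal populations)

Answer: t = 1.3948, fail to reject H₀

Derivation:
Pooled variance: s²_p = [11×9² + 30×5²]/(41) = 40.0244
s_p = 6.3265
SE = s_p×√(1/n₁ + 1/n₂) = 6.3265×√(1/12 + 1/31) = 2.1509
t = (x̄₁ - x̄₂)/SE = (53 - 50)/2.1509 = 1.3948
df = 41, t-critical = ±2.020
Decision: fail to reject H₀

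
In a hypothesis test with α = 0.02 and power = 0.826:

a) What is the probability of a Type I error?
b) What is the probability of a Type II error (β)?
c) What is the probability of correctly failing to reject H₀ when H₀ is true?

a) Type I error probability = α = 0.02
b) Power = P(reject H₀ | H₁ true) = 1 - β = 0.826, so Type II error probability = β = 1 - Power = 0.174
c) P(fail to reject H₀ | H₀ true) = 1 - α = 0.98

Answer: a) 0.02, b) 0.174, c) 0.98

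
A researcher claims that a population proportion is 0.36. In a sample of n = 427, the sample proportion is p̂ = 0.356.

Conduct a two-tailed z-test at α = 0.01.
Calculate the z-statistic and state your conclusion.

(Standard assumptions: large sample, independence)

Answer: z = -0.1722, fail to reject H₀

Derivation:
H₀: p = 0.36, H₁: p ≠ 0.36
Standard error: SE = √(p₀(1-p₀)/n) = √(0.36×0.64/427) = 0.023229
z-statistic: z = (p̂ - p₀)/SE = (0.356 - 0.36)/0.023229 = -0.1722
Critical value: z_0.005 = ±2.576
p-value = 0.8633
Decision: fail to reject H₀ at α = 0.01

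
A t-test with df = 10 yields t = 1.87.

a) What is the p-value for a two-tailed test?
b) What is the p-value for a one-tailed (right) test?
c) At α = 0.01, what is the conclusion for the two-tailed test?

Answer: a) 0.0910, b) 0.0455, c) fail to reject H₀

Derivation:
Using t-distribution with df = 10:
a) Two-tailed: p = 2×P(T > 1.87) = 0.0910
b) One-tailed: p = P(T > 1.87) = 0.0455
c) 0.0910 ≥ 0.01, fail to reject H₀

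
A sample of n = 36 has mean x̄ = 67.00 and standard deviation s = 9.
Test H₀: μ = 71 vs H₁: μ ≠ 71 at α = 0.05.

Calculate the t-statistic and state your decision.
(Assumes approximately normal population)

Answer: t = -2.6667, reject H₀

Derivation:
df = n - 1 = 35
SE = s/√n = 9/√36 = 1.5000
t = (x̄ - μ₀)/SE = (67.00 - 71)/1.5000 = -2.6667
Critical value: t_{0.025,35} = ±2.030
p-value ≈ 0.0115
Decision: reject H₀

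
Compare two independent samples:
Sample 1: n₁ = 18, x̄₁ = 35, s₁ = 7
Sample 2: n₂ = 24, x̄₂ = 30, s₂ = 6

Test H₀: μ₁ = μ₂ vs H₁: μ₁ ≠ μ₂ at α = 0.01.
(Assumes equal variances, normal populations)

Answer: t = 2.4884, fail to reject H₀

Derivation:
Pooled variance: s²_p = [17×7² + 23×6²]/(40) = 41.5250
s_p = 6.4440
SE = s_p×√(1/n₁ + 1/n₂) = 6.4440×√(1/18 + 1/24) = 2.0093
t = (x̄₁ - x̄₂)/SE = (35 - 30)/2.0093 = 2.4884
df = 40, t-critical = ±2.704
Decision: fail to reject H₀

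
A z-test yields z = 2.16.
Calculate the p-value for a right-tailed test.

For z = 2.16:
p = P(Z > 2.16) = 1 - Φ(2.16) = 0.0154

Answer: p-value ≈ 0.0154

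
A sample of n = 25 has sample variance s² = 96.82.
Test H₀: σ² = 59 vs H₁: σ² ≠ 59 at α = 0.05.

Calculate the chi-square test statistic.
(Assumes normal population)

df = n - 1 = 24
χ² = (n-1)s²/σ₀² = 24×96.82/59 = 39.3844
Critical values: χ²_{0.975,24} = 12.401, χ²_{0.025,24} = 39.364
Rejection region: χ² < 12.401 or χ² > 39.364
Decision: reject H₀

Answer: χ² = 39.3844, reject H₀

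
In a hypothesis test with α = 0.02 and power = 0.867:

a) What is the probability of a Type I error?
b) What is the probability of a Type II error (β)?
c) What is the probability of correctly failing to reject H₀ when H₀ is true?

Answer: a) 0.02, b) 0.133, c) 0.98

Derivation:
a) Type I error probability = α = 0.02
b) Power = P(reject H₀ | H₁ true) = 1 - β = 0.867, so Type II error probability = β = 1 - Power = 0.133
c) P(fail to reject H₀ | H₀ true) = 1 - α = 0.98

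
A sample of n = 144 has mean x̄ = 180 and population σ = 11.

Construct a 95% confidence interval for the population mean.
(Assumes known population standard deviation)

Answer: (178.2033, 181.7967)

Derivation:
Confidence level: 95%, α = 0.05
z_0.025 = 1.960
SE = σ/√n = 11/√144 = 0.9167
Margin of error = 1.960 × 0.9167 = 1.7967
CI: x̄ ± margin = 180 ± 1.7967
CI: (178.2033, 181.7967)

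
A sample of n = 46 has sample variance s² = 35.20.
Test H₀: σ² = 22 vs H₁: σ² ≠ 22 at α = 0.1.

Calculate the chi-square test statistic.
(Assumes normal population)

Answer: χ² = 72.0000, reject H₀

Derivation:
df = n - 1 = 45
χ² = (n-1)s²/σ₀² = 45×35.20/22 = 72.0000
Critical values: χ²_{0.95,45} = 30.612, χ²_{0.05,45} = 61.656
Rejection region: χ² < 30.612 or χ² > 61.656
Decision: reject H₀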